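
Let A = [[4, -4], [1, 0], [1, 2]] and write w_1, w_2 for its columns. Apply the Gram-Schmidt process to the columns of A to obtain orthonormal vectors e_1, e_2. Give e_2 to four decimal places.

e_2 = (-0.2945, 0.2577, 0.9203)

w_1 = (4, 1, 1); ‖w_1‖ = 4.2426, so e_1 = (0.9428, 0.2357, 0.2357).
e_1·w_2 = 0.9428·(-4) + 0.2357·0 + 0.2357·2 = -3.2998.
u_2 = w_2 + 3.2998·e_1 = (-0.8889, 0.7778, 2.7778).
‖u_2‖ = 3.0185, so e_2 = (-0.2945, 0.2577, 0.9203).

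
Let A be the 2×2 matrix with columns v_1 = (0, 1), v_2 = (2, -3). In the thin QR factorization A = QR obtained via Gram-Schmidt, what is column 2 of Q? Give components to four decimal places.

q_2 = (1.0000, 0.0000)

q_1 = v_1/‖v_1‖ = (0, 1)/1.0000 = (0.0000, 1.0000).
r_{12} = q_1·v_2 = -3.0000.
u_2 = v_2 + 3.0000·q_1 = (2.0000, 0.0000).
‖u_2‖ = 2.0000, so q_2 = (1.0000, 0.0000).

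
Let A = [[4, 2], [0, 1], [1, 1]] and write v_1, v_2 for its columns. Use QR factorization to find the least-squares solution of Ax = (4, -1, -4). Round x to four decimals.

x = (2.1429, -2.7143)

q_1 = v_1/‖v_1‖ = (4, 0, 1)/4.1231 = (0.9701, 0.0000, 0.2425).
r_{12} = q_1·v_2 = 2.1828.
u_2 = v_2 − 2.1828·q_1 = (-0.1176, 1.0000, 0.4706).
‖u_2‖ = 1.1114, so q_2 = (-0.1059, 0.8997, 0.4234).
Qᵀb = (2.9104, -3.0168).
Back-substitute: x_2 = -3.0168/1.1114 = -2.7143.
x_1 = (2.9104 − 2.1828·(-2.7143))/4.1231 = 2.1429.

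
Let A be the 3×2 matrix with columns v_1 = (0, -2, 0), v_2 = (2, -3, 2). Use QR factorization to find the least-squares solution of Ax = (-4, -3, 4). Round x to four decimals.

x = (1.5000, 0.0000)

v_1 = (0, -2, 0); ‖v_1‖ = 2.0000, so e_1 = (0.0000, -1.0000, 0.0000).
e_1·v_2 = 0.0000·2 + (-1.0000)·(-3) + 0.0000·2 = 3.0000.
u_2 = v_2 − 3.0000·e_1 = (2.0000, 0.0000, 2.0000).
‖u_2‖ = 2.8284, so e_2 = (0.7071, 0.0000, 0.7071).
Qᵀb = (3.0000, 0.0000).
Back-substitute: x_2 = 0.0000/2.8284 = 0.0000.
x_1 = (3.0000 − 3.0000·0.0000)/2.0000 = 1.5000.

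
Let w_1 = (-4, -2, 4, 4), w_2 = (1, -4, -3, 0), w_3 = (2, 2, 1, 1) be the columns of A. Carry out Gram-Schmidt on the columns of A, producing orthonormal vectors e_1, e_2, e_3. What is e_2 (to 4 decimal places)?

e_1 = w_1/‖w_1‖ = (-4, -2, 4, 4)/7.2111 = (-0.5547, -0.2774, 0.5547, 0.5547).
r_{12} = e_1·w_2 = -1.1094.
u_2 = w_2 + 1.1094·e_1 = (0.3846, -4.3077, -2.3846, 0.6154).
‖u_2‖ = 4.9769, so e_2 = (0.0773, -0.8655, -0.4791, 0.1236).

e_2 = (0.0773, -0.8655, -0.4791, 0.1236)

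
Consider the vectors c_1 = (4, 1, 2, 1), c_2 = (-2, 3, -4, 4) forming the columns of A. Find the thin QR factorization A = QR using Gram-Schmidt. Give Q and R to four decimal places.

Q = [[0.8528, -0.0566], [0.2132, 0.5304], [0.4264, -0.4950], [0.2132, 0.6859]], R = [[4.6904, -1.9188], [0.0000, 6.4279]]

c_1 = (4, 1, 2, 1); ‖c_1‖ = 4.6904, so e_1 = (0.8528, 0.2132, 0.4264, 0.2132).
e_1·c_2 = 0.8528·(-2) + 0.2132·3 + 0.4264·(-4) + 0.2132·4 = -1.9188.
u_2 = c_2 + 1.9188·e_1 = (-0.3636, 3.4091, -3.1818, 4.4091).
‖u_2‖ = 6.4279, so e_2 = (-0.0566, 0.5304, -0.4950, 0.6859).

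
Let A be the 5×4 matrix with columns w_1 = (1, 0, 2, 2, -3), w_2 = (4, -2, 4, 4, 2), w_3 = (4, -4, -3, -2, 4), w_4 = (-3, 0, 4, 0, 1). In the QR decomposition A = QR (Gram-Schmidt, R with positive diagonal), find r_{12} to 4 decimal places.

r_{12} = 3.2998

q_1 = w_1/‖w_1‖ = (1, 0, 2, 2, -3)/4.2426 = (0.2357, 0.0000, 0.4714, 0.4714, -0.7071).
r_{12} = q_1·w_2 = 3.2998.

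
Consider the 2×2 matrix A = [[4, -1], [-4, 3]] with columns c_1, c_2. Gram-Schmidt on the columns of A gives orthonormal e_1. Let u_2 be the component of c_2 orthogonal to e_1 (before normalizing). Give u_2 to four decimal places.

u_2 = (1.0000, 1.0000)

c_1 = (4, -4); ‖c_1‖ = 5.6569, so e_1 = (0.7071, -0.7071).
e_1·c_2 = 0.7071·(-1) + (-0.7071)·3 = -2.8284.
u_2 = c_2 + 2.8284·e_1 = (1.0000, 1.0000).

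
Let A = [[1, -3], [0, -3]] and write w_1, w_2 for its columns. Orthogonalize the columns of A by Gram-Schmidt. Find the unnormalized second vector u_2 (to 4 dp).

u_2 = (0.0000, -3.0000)

w_1 = (1, 0); ‖w_1‖ = 1.0000, so e_1 = (1.0000, 0.0000).
e_1·w_2 = 1.0000·(-3) + 0.0000·(-3) = -3.0000.
u_2 = w_2 + 3.0000·e_1 = (0.0000, -3.0000).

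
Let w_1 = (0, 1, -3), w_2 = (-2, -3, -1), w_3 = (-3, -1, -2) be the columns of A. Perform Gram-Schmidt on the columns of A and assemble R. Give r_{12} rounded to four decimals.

w_1 = (0, 1, -3); ‖w_1‖ = 3.1623, so e_1 = (0.0000, 0.3162, -0.9487).
r_{12} = e_1·w_2 = 0.0000.

r_{12} = 0.0000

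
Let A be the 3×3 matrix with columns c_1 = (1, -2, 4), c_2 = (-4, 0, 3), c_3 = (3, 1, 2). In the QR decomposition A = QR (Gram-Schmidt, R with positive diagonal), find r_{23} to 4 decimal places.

r_{23} = -2.0124

q_1 = c_1/‖c_1‖ = (1, -2, 4)/4.5826 = (0.2182, -0.4364, 0.8729).
r_{12} = q_1·c_2 = 1.7457.
u_2 = c_2 − 1.7457·q_1 = (-4.3810, 0.7619, 1.4762).
‖u_2‖ = 4.6853, so q_2 = (-0.9350, 0.1626, 0.3151).
r_{23} = q_2·c_3 = -2.0124.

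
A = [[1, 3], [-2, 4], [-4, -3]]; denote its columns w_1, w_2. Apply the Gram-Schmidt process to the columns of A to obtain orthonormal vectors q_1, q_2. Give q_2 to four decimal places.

q_2 = (0.4739, 0.8293, -0.2962)

w_1 = (1, -2, -4); ‖w_1‖ = 4.5826, so q_1 = (0.2182, -0.4364, -0.8729).
q_1·w_2 = 0.2182·3 + (-0.4364)·4 + (-0.8729)·(-3) = 1.5275.
u_2 = w_2 − 1.5275·q_1 = (2.6667, 4.6667, -1.6667).
‖u_2‖ = 5.6273, so q_2 = (0.4739, 0.8293, -0.2962).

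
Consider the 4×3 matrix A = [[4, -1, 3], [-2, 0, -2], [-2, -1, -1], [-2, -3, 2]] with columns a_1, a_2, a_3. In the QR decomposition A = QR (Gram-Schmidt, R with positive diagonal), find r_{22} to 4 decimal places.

q_1 = a_1/‖a_1‖ = (4, -2, -2, -2)/5.2915 = (0.7559, -0.3780, -0.3780, -0.3780).
r_{12} = q_1·a_2 = 0.7559.
u_2 = a_2 − 0.7559·q_1 = (-1.5714, 0.2857, -0.7143, -2.7143).
r_{22} = ‖u_2‖ = 3.2293.

r_{22} = 3.2293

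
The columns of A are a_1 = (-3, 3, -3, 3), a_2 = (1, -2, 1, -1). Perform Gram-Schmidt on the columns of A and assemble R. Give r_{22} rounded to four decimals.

q_1 = a_1/‖a_1‖ = (-3, 3, -3, 3)/6.0000 = (-0.5000, 0.5000, -0.5000, 0.5000).
r_{12} = q_1·a_2 = -2.5000.
u_2 = a_2 + 2.5000·q_1 = (-0.2500, -0.7500, -0.2500, 0.2500).
r_{22} = ‖u_2‖ = 0.8660.

r_{22} = 0.8660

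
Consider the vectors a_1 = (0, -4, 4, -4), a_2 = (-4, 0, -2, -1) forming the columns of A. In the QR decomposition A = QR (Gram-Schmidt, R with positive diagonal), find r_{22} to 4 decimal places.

r_{22} = 4.5461

a_1 = (0, -4, 4, -4); ‖a_1‖ = 6.9282, so e_1 = (0.0000, -0.5774, 0.5774, -0.5774).
e_1·a_2 = 0.0000·(-4) + (-0.5774)·0 + 0.5774·(-2) + (-0.5774)·(-1) = -0.5774.
u_2 = a_2 + 0.5774·e_1 = (-4.0000, -0.3333, -1.6667, -1.3333).
r_{22} = ‖u_2‖ = 4.5461.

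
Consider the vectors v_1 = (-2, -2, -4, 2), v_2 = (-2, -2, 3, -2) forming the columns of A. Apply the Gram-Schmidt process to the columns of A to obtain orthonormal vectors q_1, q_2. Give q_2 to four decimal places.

q_2 = (-0.5944, -0.5944, 0.4293, -0.3302)

v_1 = (-2, -2, -4, 2); ‖v_1‖ = 5.2915, so q_1 = (-0.3780, -0.3780, -0.7559, 0.3780).
q_1·v_2 = (-0.3780)·(-2) + (-0.3780)·(-2) + (-0.7559)·3 + 0.3780·(-2) = -1.5119.
u_2 = v_2 + 1.5119·q_1 = (-2.5714, -2.5714, 1.8571, -1.4286).
‖u_2‖ = 4.3260, so q_2 = (-0.5944, -0.5944, 0.4293, -0.3302).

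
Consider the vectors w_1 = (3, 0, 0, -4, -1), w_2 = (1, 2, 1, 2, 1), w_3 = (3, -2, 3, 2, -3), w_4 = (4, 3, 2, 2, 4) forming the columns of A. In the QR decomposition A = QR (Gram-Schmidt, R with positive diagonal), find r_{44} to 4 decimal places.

q_1 = w_1/‖w_1‖ = (3, 0, 0, -4, -1)/5.0990 = (0.5883, 0.0000, 0.0000, -0.7845, -0.1961).
r_{12} = q_1·w_2 = -1.1767.
u_2 = w_2 + 1.1767·q_1 = (1.6923, 2.0000, 1.0000, 1.0769, 0.7692).
‖u_2‖ = 3.1009, so q_2 = (0.5458, 0.6450, 0.3225, 0.3473, 0.2481).
r_{13} = q_1·w_3 = 0.7845; r_{23} = q_2·w_3 = 1.2652.
u_3 = w_3 − 0.7845·q_1 − 1.2652·q_2 = (1.8480, -2.8160, 2.5920, 2.1760, -3.1600).
‖u_3‖ = 5.7257, so q_3 = (0.3228, -0.4918, 0.4527, 0.3800, -0.5519).
r_{14} = q_1·w_4 = 0.0000; r_{24} = q_2·w_4 = 6.4498; r_{34} = q_3·w_4 = -0.7265.
u_4 = w_4 + 0.0000·q_1 − 6.4498·q_2 + 0.7265·q_3 = (0.7145, -1.5173, 0.2489, 0.0361, 1.9990).
r_{44} = ‖u_4‖ = 2.6215.

r_{44} = 2.6215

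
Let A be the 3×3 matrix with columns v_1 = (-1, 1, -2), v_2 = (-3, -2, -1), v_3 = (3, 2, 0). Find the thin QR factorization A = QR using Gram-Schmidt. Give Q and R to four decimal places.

Q = [[-0.4082, -0.7071, 0.5774], [0.4082, -0.7071, -0.5774], [-0.8165, 0.0000, -0.5774]], R = [[2.4495, 1.2247, -0.4082], [0.0000, 3.5355, -3.5355], [0.0000, 0.0000, 0.5774]]

v_1 = (-1, 1, -2); ‖v_1‖ = 2.4495, so e_1 = (-0.4082, 0.4082, -0.8165).
e_1·v_2 = (-0.4082)·(-3) + 0.4082·(-2) + (-0.8165)·(-1) = 1.2247.
u_2 = v_2 − 1.2247·e_1 = (-2.5000, -2.5000, 0.0000).
‖u_2‖ = 3.5355, so e_2 = (-0.7071, -0.7071, 0.0000).
e_1·v_3 = (-0.4082)·3 + 0.4082·2 + (-0.8165)·0 = -0.4082; e_2·v_3 = (-0.7071)·3 + (-0.7071)·2 + 0.0000·0 = -3.5355.
u_3 = v_3 + 0.4082·e_1 + 3.5355·e_2 = (0.3333, -0.3333, -0.3333).
‖u_3‖ = 0.5774, so e_3 = (0.5774, -0.5774, -0.5774).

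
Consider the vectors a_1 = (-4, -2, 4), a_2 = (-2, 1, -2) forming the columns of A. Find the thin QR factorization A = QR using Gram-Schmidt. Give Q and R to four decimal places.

Q = [[-0.6667, -0.7454], [-0.3333, 0.2981], [0.6667, -0.5963]], R = [[6.0000, -0.3333], [0.0000, 2.9814]]

a_1 = (-4, -2, 4); ‖a_1‖ = 6.0000, so q_1 = (-0.6667, -0.3333, 0.6667).
q_1·a_2 = (-0.6667)·(-2) + (-0.3333)·1 + 0.6667·(-2) = -0.3333.
u_2 = a_2 + 0.3333·q_1 = (-2.2222, 0.8889, -1.7778).
‖u_2‖ = 2.9814, so q_2 = (-0.7454, 0.2981, -0.5963).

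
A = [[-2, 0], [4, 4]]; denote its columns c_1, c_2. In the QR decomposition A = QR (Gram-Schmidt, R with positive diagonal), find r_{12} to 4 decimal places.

r_{12} = 3.5777

c_1 = (-2, 4); ‖c_1‖ = 4.4721, so q_1 = (-0.4472, 0.8944).
r_{12} = q_1·c_2 = 3.5777.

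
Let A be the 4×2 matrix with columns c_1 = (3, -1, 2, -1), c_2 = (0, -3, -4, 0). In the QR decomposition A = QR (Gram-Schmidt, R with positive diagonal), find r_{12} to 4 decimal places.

e_1 = c_1/‖c_1‖ = (3, -1, 2, -1)/3.8730 = (0.7746, -0.2582, 0.5164, -0.2582).
r_{12} = e_1·c_2 = -1.2910.

r_{12} = -1.2910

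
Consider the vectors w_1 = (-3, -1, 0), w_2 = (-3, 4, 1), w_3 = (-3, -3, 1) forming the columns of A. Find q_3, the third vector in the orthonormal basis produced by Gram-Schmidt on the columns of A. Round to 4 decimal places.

q_3 = (0.0652, -0.1957, 0.9785)

q_1 = w_1/‖w_1‖ = (-3, -1, 0)/3.1623 = (-0.9487, -0.3162, 0.0000).
r_{12} = q_1·w_2 = 1.5811.
u_2 = w_2 − 1.5811·q_1 = (-1.5000, 4.5000, 1.0000).
‖u_2‖ = 4.8477, so q_2 = (-0.3094, 0.9283, 0.2063).
r_{13} = q_1·w_3 = 3.7947; r_{23} = q_2·w_3 = -1.6503.
u_3 = w_3 − 3.7947·q_1 + 1.6503·q_2 = (0.0894, -0.2681, 1.3404).
‖u_3‖ = 1.3699, so q_3 = (0.0652, -0.1957, 0.9785).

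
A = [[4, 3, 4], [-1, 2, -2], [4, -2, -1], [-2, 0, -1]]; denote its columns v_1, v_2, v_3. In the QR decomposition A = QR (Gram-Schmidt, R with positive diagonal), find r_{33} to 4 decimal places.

v_1 = (4, -1, 4, -2); ‖v_1‖ = 6.0828, so e_1 = (0.6576, -0.1644, 0.6576, -0.3288).
e_1·v_2 = 0.6576·3 + (-0.1644)·2 + 0.6576·(-2) + (-0.3288)·0 = 0.3288.
u_2 = v_2 − 0.3288·e_1 = (2.7838, 2.0541, -2.2162, 0.1081).
‖u_2‖ = 4.1100, so e_2 = (0.6773, 0.4998, -0.5392, 0.0263).
e_1·v_3 = 0.6576·4 + (-0.1644)·(-2) + 0.6576·(-1) + (-0.3288)·(-1) = 2.6304; e_2·v_3 = 0.6773·4 + 0.4998·(-2) + (-0.5392)·(-1) + 0.0263·(-1) = 2.2227.
u_3 = v_3 − 2.6304·e_1 − 2.2227·e_2 = (0.7648, -2.6784, -1.5312, -0.1936).
r_{33} = ‖u_3‖ = 3.1845.

r_{33} = 3.1845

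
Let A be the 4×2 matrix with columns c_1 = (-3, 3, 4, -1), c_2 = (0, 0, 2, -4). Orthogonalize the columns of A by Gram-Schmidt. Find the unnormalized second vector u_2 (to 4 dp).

u_2 = (1.0286, -1.0286, 0.6286, -3.6571)

c_1 = (-3, 3, 4, -1); ‖c_1‖ = 5.9161, so e_1 = (-0.5071, 0.5071, 0.6761, -0.1690).
e_1·c_2 = (-0.5071)·0 + 0.5071·0 + 0.6761·2 + (-0.1690)·(-4) = 2.0284.
u_2 = c_2 − 2.0284·e_1 = (1.0286, -1.0286, 0.6286, -3.6571).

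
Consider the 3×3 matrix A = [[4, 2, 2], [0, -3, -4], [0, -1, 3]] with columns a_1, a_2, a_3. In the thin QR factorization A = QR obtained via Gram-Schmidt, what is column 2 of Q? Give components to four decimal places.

e_2 = (0.0000, -0.9487, -0.3162)

a_1 = (4, 0, 0); ‖a_1‖ = 4.0000, so e_1 = (1.0000, 0.0000, 0.0000).
e_1·a_2 = 1.0000·2 + 0.0000·(-3) + 0.0000·(-1) = 2.0000.
u_2 = a_2 − 2.0000·e_1 = (0.0000, -3.0000, -1.0000).
‖u_2‖ = 3.1623, so e_2 = (0.0000, -0.9487, -0.3162).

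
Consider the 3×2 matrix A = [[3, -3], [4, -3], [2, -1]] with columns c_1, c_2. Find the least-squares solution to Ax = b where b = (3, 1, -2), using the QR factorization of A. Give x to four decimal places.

e_1 = c_1/‖c_1‖ = (3, 4, 2)/5.3852 = (0.5571, 0.7428, 0.3714).
r_{12} = e_1·c_2 = -4.2710.
u_2 = c_2 + 4.2710·e_1 = (-0.6207, 0.1724, 0.5862).
‖u_2‖ = 0.8710, so e_2 = (-0.7126, 0.1980, 0.6730).
Qᵀb = (1.6713, -3.2860).
Back-substitute: x_2 = -3.2860/0.8710 = -3.7727.
x_1 = (1.6713 + 4.2710·(-3.7727))/5.3852 = -2.6818.

x = (-2.6818, -3.7727)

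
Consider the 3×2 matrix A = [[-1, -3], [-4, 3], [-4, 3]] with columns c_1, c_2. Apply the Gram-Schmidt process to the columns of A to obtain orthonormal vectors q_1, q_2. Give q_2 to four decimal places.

c_1 = (-1, -4, -4); ‖c_1‖ = 5.7446, so q_1 = (-0.1741, -0.6963, -0.6963).
q_1·c_2 = (-0.1741)·(-3) + (-0.6963)·3 + (-0.6963)·3 = -3.6556.
u_2 = c_2 + 3.6556·q_1 = (-3.6364, 0.4545, 0.4545).
‖u_2‖ = 3.6927, so q_2 = (-0.9847, 0.1231, 0.1231).

q_2 = (-0.9847, 0.1231, 0.1231)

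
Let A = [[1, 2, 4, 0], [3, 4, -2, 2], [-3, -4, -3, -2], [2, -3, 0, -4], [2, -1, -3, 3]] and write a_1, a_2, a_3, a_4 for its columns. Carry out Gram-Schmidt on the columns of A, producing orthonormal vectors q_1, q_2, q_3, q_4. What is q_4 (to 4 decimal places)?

q_4 = (0.1483, -0.4531, -0.2222, -0.4497, 0.7219)

a_1 = (1, 3, -3, 2, 2); ‖a_1‖ = 5.1962, so q_1 = (0.1925, 0.5774, -0.5774, 0.3849, 0.3849).
q_1·a_2 = 0.1925·2 + 0.5774·4 + (-0.5774)·(-4) + 0.3849·(-3) + 0.3849·(-1) = 3.4641.
u_2 = a_2 − 3.4641·q_1 = (1.3333, 2.0000, -2.0000, -4.3333, -2.3333).
‖u_2‖ = 5.8310, so q_2 = (0.2287, 0.3430, -0.3430, -0.7432, -0.4002).
q_1·a_3 = 0.1925·4 + 0.5774·(-2) + (-0.5774)·(-3) + 0.3849·0 + 0.3849·(-3) = 0.1925; q_2·a_3 = 0.2287·4 + 0.3430·(-2) + (-0.3430)·(-3) + (-0.7432)·0 + (-0.4002)·(-3) = 2.4581.
u_3 = a_3 − 0.1925·q_1 − 2.4581·q_2 = (3.4009, -2.9542, -2.0458, 1.7527, -2.0904).
‖u_3‖ = 5.6498, so q_3 = (0.6019, -0.5229, -0.3621, 0.3102, -0.3700).
q_1·a_4 = 0.1925·0 + 0.5774·2 + (-0.5774)·(-2) + 0.3849·(-4) + 0.3849·3 = 1.9245; q_2·a_4 = 0.2287·0 + 0.3430·2 + (-0.3430)·(-2) + (-0.7432)·(-4) + (-0.4002)·3 = 3.1441; q_3·a_4 = 0.6019·0 + (-0.5229)·2 + (-0.3621)·(-2) + 0.3102·(-4) + (-0.3700)·3 = -2.6725.
u_4 = a_4 − 1.9245·q_1 − 3.1441·q_2 + 2.6725·q_3 = (0.5194, -1.5870, -0.7781, -1.5751, 2.5286).
‖u_4‖ = 3.5026, so q_4 = (0.1483, -0.4531, -0.2222, -0.4497, 0.7219).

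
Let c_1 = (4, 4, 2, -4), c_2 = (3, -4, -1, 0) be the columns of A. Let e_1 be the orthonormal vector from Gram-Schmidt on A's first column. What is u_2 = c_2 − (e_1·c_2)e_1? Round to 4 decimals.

u_2 = (3.4615, -3.5385, -0.7692, -0.4615)

e_1 = c_1/‖c_1‖ = (4, 4, 2, -4)/7.2111 = (0.5547, 0.5547, 0.2774, -0.5547).
r_{12} = e_1·c_2 = -0.8321.
u_2 = c_2 + 0.8321·e_1 = (3.4615, -3.5385, -0.7692, -0.4615).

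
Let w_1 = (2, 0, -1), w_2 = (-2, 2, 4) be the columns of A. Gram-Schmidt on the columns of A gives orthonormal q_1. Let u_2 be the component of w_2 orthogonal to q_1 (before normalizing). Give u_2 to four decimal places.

q_1 = w_1/‖w_1‖ = (2, 0, -1)/2.2361 = (0.8944, 0.0000, -0.4472).
r_{12} = q_1·w_2 = -3.5777.
u_2 = w_2 + 3.5777·q_1 = (1.2000, 2.0000, 2.4000).

u_2 = (1.2000, 2.0000, 2.4000)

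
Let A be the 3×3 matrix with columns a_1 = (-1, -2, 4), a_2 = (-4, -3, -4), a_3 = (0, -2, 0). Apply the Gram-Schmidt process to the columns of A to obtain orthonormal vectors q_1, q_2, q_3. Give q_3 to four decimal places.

q_1 = a_1/‖a_1‖ = (-1, -2, 4)/4.5826 = (-0.2182, -0.4364, 0.8729).
r_{12} = q_1·a_2 = -1.3093.
u_2 = a_2 + 1.3093·q_1 = (-4.2857, -3.5714, -2.8571).
‖u_2‖ = 6.2678, so q_2 = (-0.6838, -0.5698, -0.4558).
r_{13} = q_1·a_3 = 0.8729; r_{23} = q_2·a_3 = 1.1396.
u_3 = a_3 − 0.8729·q_1 − 1.1396·q_2 = (0.9697, -0.9697, -0.2424).
‖u_3‖ = 1.3926, so q_3 = (0.6963, -0.6963, -0.1741).

q_3 = (0.6963, -0.6963, -0.1741)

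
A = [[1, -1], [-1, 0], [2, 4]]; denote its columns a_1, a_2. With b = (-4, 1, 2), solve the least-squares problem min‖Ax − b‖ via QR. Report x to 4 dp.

e_1 = a_1/‖a_1‖ = (1, -1, 2)/2.4495 = (0.4082, -0.4082, 0.8165).
r_{12} = e_1·a_2 = 2.8577.
u_2 = a_2 − 2.8577·e_1 = (-2.1667, 1.1667, 1.6667).
‖u_2‖ = 2.9721, so e_2 = (-0.7290, 0.3925, 0.5608).
Qᵀb = (-0.4082, 4.4301).
Back-substitute: x_2 = 4.4301/2.9721 = 1.4906.
x_1 = (-0.4082 − 2.8577·1.4906)/2.4495 = -1.9057.

x = (-1.9057, 1.4906)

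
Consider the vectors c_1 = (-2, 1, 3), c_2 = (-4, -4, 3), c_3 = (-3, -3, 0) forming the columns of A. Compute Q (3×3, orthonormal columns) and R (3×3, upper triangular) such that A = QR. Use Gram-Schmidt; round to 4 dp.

e_1 = c_1/‖c_1‖ = (-2, 1, 3)/3.7417 = (-0.5345, 0.2673, 0.8018).
r_{12} = e_1·c_2 = 3.4744.
u_2 = c_2 − 3.4744·e_1 = (-2.1429, -4.9286, 0.2143).
‖u_2‖ = 5.3785, so e_2 = (-0.3984, -0.9163, 0.0398).
r_{13} = e_1·c_3 = 0.8018; r_{23} = e_2·c_3 = 3.9443.
u_3 = c_3 − 0.8018·e_1 − 3.9443·e_2 = (-1.0000, 0.4000, -0.8000).
‖u_3‖ = 1.3416, so e_3 = (-0.7454, 0.2981, -0.5963).

Q = [[-0.5345, -0.3984, -0.7454], [0.2673, -0.9163, 0.2981], [0.8018, 0.0398, -0.5963]], R = [[3.7417, 3.4744, 0.8018], [0.0000, 5.3785, 3.9443], [0.0000, 0.0000, 1.3416]]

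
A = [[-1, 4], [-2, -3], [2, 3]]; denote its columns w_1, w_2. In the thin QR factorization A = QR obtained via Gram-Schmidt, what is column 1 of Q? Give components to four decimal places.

q_1 = (-0.3333, -0.6667, 0.6667)

w_1 = (-1, -2, 2); ‖w_1‖ = 3.0000, so q_1 = (-0.3333, -0.6667, 0.6667).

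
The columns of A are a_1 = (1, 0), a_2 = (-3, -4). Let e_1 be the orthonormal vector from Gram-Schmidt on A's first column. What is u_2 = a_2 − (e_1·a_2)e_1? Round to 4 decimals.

a_1 = (1, 0); ‖a_1‖ = 1.0000, so e_1 = (1.0000, 0.0000).
e_1·a_2 = 1.0000·(-3) + 0.0000·(-4) = -3.0000.
u_2 = a_2 + 3.0000·e_1 = (0.0000, -4.0000).

u_2 = (0.0000, -4.0000)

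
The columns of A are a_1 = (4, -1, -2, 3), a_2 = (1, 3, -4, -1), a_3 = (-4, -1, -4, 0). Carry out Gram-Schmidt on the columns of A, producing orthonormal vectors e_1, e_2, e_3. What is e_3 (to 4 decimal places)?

e_1 = a_1/‖a_1‖ = (4, -1, -2, 3)/5.4772 = (0.7303, -0.1826, -0.3651, 0.5477).
r_{12} = e_1·a_2 = 1.0954.
u_2 = a_2 − 1.0954·e_1 = (0.2000, 3.2000, -3.6000, -1.6000).
‖u_2‖ = 5.0794, so e_2 = (0.0394, 0.6300, -0.7087, -0.3150).
r_{13} = e_1·a_3 = -1.2780; r_{23} = e_2·a_3 = 2.0475.
u_3 = a_3 + 1.2780·e_1 − 2.0475·e_2 = (-3.1473, -2.5233, -3.0155, 1.3450).
‖u_3‖ = 5.2129, so e_3 = (-0.6037, -0.4840, -0.5785, 0.2580).

e_3 = (-0.6037, -0.4840, -0.5785, 0.2580)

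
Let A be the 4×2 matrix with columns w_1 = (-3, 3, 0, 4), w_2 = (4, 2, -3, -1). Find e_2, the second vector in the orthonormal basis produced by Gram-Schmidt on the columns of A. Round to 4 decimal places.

e_2 = (0.5993, 0.5541, -0.5767, 0.0339)

e_1 = w_1/‖w_1‖ = (-3, 3, 0, 4)/5.8310 = (-0.5145, 0.5145, 0.0000, 0.6860).
r_{12} = e_1·w_2 = -1.7150.
u_2 = w_2 + 1.7150·e_1 = (3.1176, 2.8824, -3.0000, 0.1765).
‖u_2‖ = 5.2018, so e_2 = (0.5993, 0.5541, -0.5767, 0.0339).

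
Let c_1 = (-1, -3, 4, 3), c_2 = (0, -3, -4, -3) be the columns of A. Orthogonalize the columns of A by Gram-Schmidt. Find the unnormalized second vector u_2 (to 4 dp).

u_2 = (-0.4571, -4.3714, -2.1714, -1.6286)

e_1 = c_1/‖c_1‖ = (-1, -3, 4, 3)/5.9161 = (-0.1690, -0.5071, 0.6761, 0.5071).
r_{12} = e_1·c_2 = -2.7045.
u_2 = c_2 + 2.7045·e_1 = (-0.4571, -4.3714, -2.1714, -1.6286).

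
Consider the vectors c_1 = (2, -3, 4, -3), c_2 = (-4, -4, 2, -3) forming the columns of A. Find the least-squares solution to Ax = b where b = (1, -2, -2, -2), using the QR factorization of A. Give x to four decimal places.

x = (0.1135, 0.0804)

c_1 = (2, -3, 4, -3); ‖c_1‖ = 6.1644, so q_1 = (0.3244, -0.4867, 0.6489, -0.4867).
q_1·c_2 = 0.3244·(-4) + (-0.4867)·(-4) + 0.6489·2 + (-0.4867)·(-3) = 3.4066.
u_2 = c_2 − 3.4066·q_1 = (-5.1053, -2.3421, -0.2105, -1.3421).
‖u_2‖ = 5.7788, so q_2 = (-0.8834, -0.4053, -0.0364, -0.2322).
Qᵀb = (0.9733, 0.4645).
Back-substitute: x_2 = 0.4645/5.7788 = 0.0804.
x_1 = (0.9733 − 3.4066·0.0804)/6.1644 = 0.1135.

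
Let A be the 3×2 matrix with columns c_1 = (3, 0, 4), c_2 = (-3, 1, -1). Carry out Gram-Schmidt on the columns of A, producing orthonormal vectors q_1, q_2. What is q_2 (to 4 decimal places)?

c_1 = (3, 0, 4); ‖c_1‖ = 5.0000, so q_1 = (0.6000, 0.0000, 0.8000).
q_1·c_2 = 0.6000·(-3) + 0.0000·1 + 0.8000·(-1) = -2.6000.
u_2 = c_2 + 2.6000·q_1 = (-1.4400, 1.0000, 1.0800).
‖u_2‖ = 2.0591, so q_2 = (-0.6993, 0.4856, 0.5245).

q_2 = (-0.6993, 0.4856, 0.5245)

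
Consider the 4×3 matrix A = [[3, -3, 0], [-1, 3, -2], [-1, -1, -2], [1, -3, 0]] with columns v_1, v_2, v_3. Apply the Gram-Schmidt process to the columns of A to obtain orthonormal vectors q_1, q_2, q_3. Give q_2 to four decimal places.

q_2 = (0.1464, 0.5367, -0.6343, -0.5367)

v_1 = (3, -1, -1, 1); ‖v_1‖ = 3.4641, so q_1 = (0.8660, -0.2887, -0.2887, 0.2887).
q_1·v_2 = 0.8660·(-3) + (-0.2887)·3 + (-0.2887)·(-1) + 0.2887·(-3) = -4.0415.
u_2 = v_2 + 4.0415·q_1 = (0.5000, 1.8333, -2.1667, -1.8333).
‖u_2‖ = 3.4157, so q_2 = (0.1464, 0.5367, -0.6343, -0.5367).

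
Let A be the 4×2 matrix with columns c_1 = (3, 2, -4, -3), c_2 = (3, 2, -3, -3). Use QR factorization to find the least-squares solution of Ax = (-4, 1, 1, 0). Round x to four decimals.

c_1 = (3, 2, -4, -3); ‖c_1‖ = 6.1644, so e_1 = (0.4867, 0.3244, -0.6489, -0.4867).
e_1·c_2 = 0.4867·3 + 0.3244·2 + (-0.6489)·(-3) + (-0.4867)·(-3) = 5.5155.
u_2 = c_2 − 5.5155·e_1 = (0.3158, 0.2105, 0.5789, -0.3158).
‖u_2‖ = 0.7609, so e_2 = (0.4150, 0.2767, 0.7609, -0.4150).
Qᵀb = (-2.2711, -0.6225).
Back-substitute: x_2 = -0.6225/0.7609 = -0.8182.
x_1 = (-2.2711 − 5.5155·(-0.8182))/6.1644 = 0.3636.

x = (0.3636, -0.8182)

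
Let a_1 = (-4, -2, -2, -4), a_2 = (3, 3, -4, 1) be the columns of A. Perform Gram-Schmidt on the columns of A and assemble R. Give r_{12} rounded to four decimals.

r_{12} = -2.2136

a_1 = (-4, -2, -2, -4); ‖a_1‖ = 6.3246, so e_1 = (-0.6325, -0.3162, -0.3162, -0.6325).
r_{12} = e_1·a_2 = -2.2136.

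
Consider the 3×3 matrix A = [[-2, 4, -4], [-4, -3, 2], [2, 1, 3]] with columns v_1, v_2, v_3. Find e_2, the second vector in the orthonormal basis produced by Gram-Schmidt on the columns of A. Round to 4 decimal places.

v_1 = (-2, -4, 2); ‖v_1‖ = 4.8990, so e_1 = (-0.4082, -0.8165, 0.4082).
e_1·v_2 = (-0.4082)·4 + (-0.8165)·(-3) + 0.4082·1 = 1.2247.
u_2 = v_2 − 1.2247·e_1 = (4.5000, -2.0000, 0.5000).
‖u_2‖ = 4.9497, so e_2 = (0.9091, -0.4041, 0.1010).

e_2 = (0.9091, -0.4041, 0.1010)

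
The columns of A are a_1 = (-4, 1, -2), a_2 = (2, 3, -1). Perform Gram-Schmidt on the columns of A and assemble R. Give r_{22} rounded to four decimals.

a_1 = (-4, 1, -2); ‖a_1‖ = 4.5826, so q_1 = (-0.8729, 0.2182, -0.4364).
q_1·a_2 = (-0.8729)·2 + 0.2182·3 + (-0.4364)·(-1) = -0.6547.
u_2 = a_2 + 0.6547·q_1 = (1.4286, 3.1429, -1.2857).
r_{22} = ‖u_2‖ = 3.6839.

r_{22} = 3.6839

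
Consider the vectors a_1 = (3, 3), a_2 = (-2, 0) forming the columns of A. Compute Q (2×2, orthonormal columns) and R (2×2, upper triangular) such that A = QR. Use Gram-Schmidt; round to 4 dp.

Q = [[0.7071, -0.7071], [0.7071, 0.7071]], R = [[4.2426, -1.4142], [0.0000, 1.4142]]

a_1 = (3, 3); ‖a_1‖ = 4.2426, so q_1 = (0.7071, 0.7071).
q_1·a_2 = 0.7071·(-2) + 0.7071·0 = -1.4142.
u_2 = a_2 + 1.4142·q_1 = (-1.0000, 1.0000).
‖u_2‖ = 1.4142, so q_2 = (-0.7071, 0.7071).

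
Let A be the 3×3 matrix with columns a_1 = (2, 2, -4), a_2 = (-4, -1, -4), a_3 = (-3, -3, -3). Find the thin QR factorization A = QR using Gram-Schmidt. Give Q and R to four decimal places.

a_1 = (2, 2, -4); ‖a_1‖ = 4.8990, so q_1 = (0.4082, 0.4082, -0.8165).
q_1·a_2 = 0.4082·(-4) + 0.4082·(-1) + (-0.8165)·(-4) = 1.2247.
u_2 = a_2 − 1.2247·q_1 = (-4.5000, -1.5000, -3.0000).
‖u_2‖ = 5.6125, so q_2 = (-0.8018, -0.2673, -0.5345).
q_1·a_3 = 0.4082·(-3) + 0.4082·(-3) + (-0.8165)·(-3) = 0.0000; q_2·a_3 = (-0.8018)·(-3) + (-0.2673)·(-3) + (-0.5345)·(-3) = 4.8107.
u_3 = a_3 − 0.0000·q_1 − 4.8107·q_2 = (0.8571, -1.7143, -0.4286).
‖u_3‖ = 1.9640, so q_3 = (0.4364, -0.8729, -0.2182).

Q = [[0.4082, -0.8018, 0.4364], [0.4082, -0.2673, -0.8729], [-0.8165, -0.5345, -0.2182]], R = [[4.8990, 1.2247, 0.0000], [0.0000, 5.6125, 4.8107], [0.0000, 0.0000, 1.9640]]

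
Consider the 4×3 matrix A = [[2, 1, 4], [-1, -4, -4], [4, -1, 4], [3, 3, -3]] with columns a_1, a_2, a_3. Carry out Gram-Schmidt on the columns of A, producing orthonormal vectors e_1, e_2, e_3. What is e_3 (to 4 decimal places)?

e_1 = a_1/‖a_1‖ = (2, -1, 4, 3)/5.4772 = (0.3651, -0.1826, 0.7303, 0.5477).
r_{12} = e_1·a_2 = 2.0083.
u_2 = a_2 − 2.0083·e_1 = (0.2667, -3.6333, -2.4667, 1.9000).
‖u_2‖ = 4.7924, so e_2 = (0.0556, -0.7582, -0.5147, 0.3965).
r_{13} = e_1·a_3 = 3.4689; r_{23} = e_2·a_3 = 0.0070.
u_3 = a_3 − 3.4689·e_1 − 0.0070·e_2 = (2.7329, -3.3614, 1.4702, -4.9028).
‖u_3‖ = 6.7057, so e_3 = (0.4076, -0.5013, 0.2193, -0.7311).

e_3 = (0.4076, -0.5013, 0.2193, -0.7311)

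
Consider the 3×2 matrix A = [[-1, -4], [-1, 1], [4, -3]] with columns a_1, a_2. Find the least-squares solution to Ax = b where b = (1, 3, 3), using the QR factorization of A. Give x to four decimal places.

x = (0.3049, -0.2791)

e_1 = a_1/‖a_1‖ = (-1, -1, 4)/4.2426 = (-0.2357, -0.2357, 0.9428).
r_{12} = e_1·a_2 = -2.1213.
u_2 = a_2 + 2.1213·e_1 = (-4.5000, 0.5000, -1.0000).
‖u_2‖ = 4.6368, so e_2 = (-0.9705, 0.1078, -0.2157).
Qᵀb = (1.8856, -1.2940).
Back-substitute: x_2 = -1.2940/4.6368 = -0.2791.
x_1 = (1.8856 + 2.1213·(-0.2791))/4.2426 = 0.3049.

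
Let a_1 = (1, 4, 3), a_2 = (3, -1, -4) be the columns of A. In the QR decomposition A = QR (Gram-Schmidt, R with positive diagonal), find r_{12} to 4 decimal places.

a_1 = (1, 4, 3); ‖a_1‖ = 5.0990, so q_1 = (0.1961, 0.7845, 0.5883).
r_{12} = q_1·a_2 = -2.5495.

r_{12} = -2.5495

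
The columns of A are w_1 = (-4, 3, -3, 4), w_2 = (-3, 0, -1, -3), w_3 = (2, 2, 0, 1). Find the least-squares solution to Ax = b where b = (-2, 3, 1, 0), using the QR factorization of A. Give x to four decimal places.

x = (0.2137, 0.5932, 0.7679)

w_1 = (-4, 3, -3, 4); ‖w_1‖ = 7.0711, so q_1 = (-0.5657, 0.4243, -0.4243, 0.5657).
q_1·w_2 = (-0.5657)·(-3) + 0.4243·0 + (-0.4243)·(-1) + 0.5657·(-3) = 0.4243.
u_2 = w_2 − 0.4243·q_1 = (-2.7600, -0.1800, -0.8200, -3.2400).
‖u_2‖ = 4.3382, so q_2 = (-0.6362, -0.0415, -0.1890, -0.7469).
q_1·w_3 = (-0.5657)·2 + 0.4243·2 + (-0.4243)·0 + 0.5657·1 = 0.2828; q_2·w_3 = (-0.6362)·2 + (-0.0415)·2 + (-0.1890)·0 + (-0.7469)·1 = -2.1023.
u_3 = w_3 − 0.2828·q_1 + 2.1023·q_2 = (0.8225, 1.7928, -0.2774, -0.7301).
‖u_3‖ = 2.1214, so q_3 = (0.3877, 0.8451, -0.1307, -0.3441).
Qᵀb = (1.9799, 0.9589, 1.6290).
Back-substitute: x_3 = 1.6290/2.1214 = 0.7679.
x_2 = (0.9589 + 2.1023·0.7679)/4.3382 = 0.5932.
x_1 = (1.9799 − 0.4243·0.5932 − 0.2828·0.7679)/7.0711 = 0.2137.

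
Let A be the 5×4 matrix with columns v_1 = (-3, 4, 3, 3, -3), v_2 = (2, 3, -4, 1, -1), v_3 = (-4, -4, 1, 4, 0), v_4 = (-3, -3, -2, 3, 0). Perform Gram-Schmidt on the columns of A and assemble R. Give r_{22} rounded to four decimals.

r_{22} = 5.5678

q_1 = v_1/‖v_1‖ = (-3, 4, 3, 3, -3)/7.2111 = (-0.4160, 0.5547, 0.4160, 0.4160, -0.4160).
r_{12} = q_1·v_2 = 0.0000.
u_2 = v_2 + 0.0000·q_1 = (2.0000, 3.0000, -4.0000, 1.0000, -1.0000).
r_{22} = ‖u_2‖ = 5.5678.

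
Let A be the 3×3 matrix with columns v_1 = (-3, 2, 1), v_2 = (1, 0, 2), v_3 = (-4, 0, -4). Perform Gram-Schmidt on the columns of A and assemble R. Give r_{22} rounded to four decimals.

r_{22} = 2.2200

v_1 = (-3, 2, 1); ‖v_1‖ = 3.7417, so q_1 = (-0.8018, 0.5345, 0.2673).
q_1·v_2 = (-0.8018)·1 + 0.5345·0 + 0.2673·2 = -0.2673.
u_2 = v_2 + 0.2673·q_1 = (0.7857, 0.1429, 2.0714).
r_{22} = ‖u_2‖ = 2.2200.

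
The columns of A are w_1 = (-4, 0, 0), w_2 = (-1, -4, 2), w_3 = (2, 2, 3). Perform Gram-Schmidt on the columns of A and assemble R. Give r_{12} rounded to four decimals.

r_{12} = 1.0000

e_1 = w_1/‖w_1‖ = (-4, 0, 0)/4.0000 = (-1.0000, 0.0000, 0.0000).
r_{12} = e_1·w_2 = 1.0000.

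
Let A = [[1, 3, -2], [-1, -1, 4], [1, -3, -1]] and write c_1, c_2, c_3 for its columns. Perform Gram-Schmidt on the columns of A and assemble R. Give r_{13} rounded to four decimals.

q_1 = c_1/‖c_1‖ = (1, -1, 1)/1.7321 = (0.5774, -0.5774, 0.5774).
r_{13} = q_1·c_3 = -4.0415.

r_{13} = -4.0415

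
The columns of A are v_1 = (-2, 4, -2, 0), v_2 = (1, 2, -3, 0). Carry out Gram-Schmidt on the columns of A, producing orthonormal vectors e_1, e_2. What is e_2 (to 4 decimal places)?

e_2 = (0.7071, 0.0000, -0.7071, 0.0000)

e_1 = v_1/‖v_1‖ = (-2, 4, -2, 0)/4.8990 = (-0.4082, 0.8165, -0.4082, 0.0000).
r_{12} = e_1·v_2 = 2.4495.
u_2 = v_2 − 2.4495·e_1 = (2.0000, 0.0000, -2.0000, 0.0000).
‖u_2‖ = 2.8284, so e_2 = (0.7071, 0.0000, -0.7071, 0.0000).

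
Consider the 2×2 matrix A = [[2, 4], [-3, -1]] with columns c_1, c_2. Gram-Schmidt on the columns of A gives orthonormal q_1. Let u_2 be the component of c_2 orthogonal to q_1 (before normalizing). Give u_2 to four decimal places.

q_1 = c_1/‖c_1‖ = (2, -3)/3.6056 = (0.5547, -0.8321).
r_{12} = q_1·c_2 = 3.0509.
u_2 = c_2 − 3.0509·q_1 = (2.3077, 1.5385).

u_2 = (2.3077, 1.5385)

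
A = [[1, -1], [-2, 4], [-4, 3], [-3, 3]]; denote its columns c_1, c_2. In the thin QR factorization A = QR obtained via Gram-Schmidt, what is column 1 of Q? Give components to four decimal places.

q_1 = (0.1826, -0.3651, -0.7303, -0.5477)

c_1 = (1, -2, -4, -3); ‖c_1‖ = 5.4772, so q_1 = (0.1826, -0.3651, -0.7303, -0.5477).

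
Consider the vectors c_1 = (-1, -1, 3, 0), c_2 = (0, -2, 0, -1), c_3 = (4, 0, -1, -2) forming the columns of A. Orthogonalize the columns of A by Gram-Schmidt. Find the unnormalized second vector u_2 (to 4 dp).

c_1 = (-1, -1, 3, 0); ‖c_1‖ = 3.3166, so q_1 = (-0.3015, -0.3015, 0.9045, 0.0000).
q_1·c_2 = (-0.3015)·0 + (-0.3015)·(-2) + 0.9045·0 + 0.0000·(-1) = 0.6030.
u_2 = c_2 − 0.6030·q_1 = (0.1818, -1.8182, -0.5455, -1.0000).

u_2 = (0.1818, -1.8182, -0.5455, -1.0000)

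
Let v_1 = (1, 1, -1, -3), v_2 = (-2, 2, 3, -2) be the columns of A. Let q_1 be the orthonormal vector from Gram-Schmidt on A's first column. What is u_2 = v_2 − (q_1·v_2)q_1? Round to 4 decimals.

v_1 = (1, 1, -1, -3); ‖v_1‖ = 3.4641, so q_1 = (0.2887, 0.2887, -0.2887, -0.8660).
q_1·v_2 = 0.2887·(-2) + 0.2887·2 + (-0.2887)·3 + (-0.8660)·(-2) = 0.8660.
u_2 = v_2 − 0.8660·q_1 = (-2.2500, 1.7500, 3.2500, -1.2500).

u_2 = (-2.2500, 1.7500, 3.2500, -1.2500)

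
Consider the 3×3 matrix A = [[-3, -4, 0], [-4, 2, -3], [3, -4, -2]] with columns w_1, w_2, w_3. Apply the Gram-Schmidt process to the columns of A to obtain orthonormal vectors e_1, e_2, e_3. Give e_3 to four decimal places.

e_3 = (0.2936, -0.7047, -0.6459)

w_1 = (-3, -4, 3); ‖w_1‖ = 5.8310, so e_1 = (-0.5145, -0.6860, 0.5145).
e_1·w_2 = (-0.5145)·(-4) + (-0.6860)·2 + 0.5145·(-4) = -1.3720.
u_2 = w_2 + 1.3720·e_1 = (-4.7059, 1.0588, -3.2941).
‖u_2‖ = 5.8410, so e_2 = (-0.8057, 0.1813, -0.5640).
e_1·w_3 = (-0.5145)·0 + (-0.6860)·(-3) + 0.5145·(-2) = 1.0290; e_2·w_3 = (-0.8057)·0 + 0.1813·(-3) + (-0.5640)·(-2) = 0.5841.
u_3 = w_3 − 1.0290·e_1 − 0.5841·e_2 = (1.0000, -2.4000, -2.2000).
‖u_3‖ = 3.4059, so e_3 = (0.2936, -0.7047, -0.6459).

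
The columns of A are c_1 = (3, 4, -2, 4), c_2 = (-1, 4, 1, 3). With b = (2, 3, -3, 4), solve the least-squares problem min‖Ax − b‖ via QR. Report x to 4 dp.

x = (0.9373, -0.0948)

e_1 = c_1/‖c_1‖ = (3, 4, -2, 4)/6.7082 = (0.4472, 0.5963, -0.2981, 0.5963).
r_{12} = e_1·c_2 = 3.4286.
u_2 = c_2 − 3.4286·e_1 = (-2.5333, 1.9556, 2.0222, 0.9556).
‖u_2‖ = 3.9044, so e_2 = (-0.6488, 0.5009, 0.5179, 0.2447).
Qᵀb = (5.9628, -0.3700).
Back-substitute: x_2 = -0.3700/3.9044 = -0.0948.
x_1 = (5.9628 − 3.4286·(-0.0948))/6.7082 = 0.9373.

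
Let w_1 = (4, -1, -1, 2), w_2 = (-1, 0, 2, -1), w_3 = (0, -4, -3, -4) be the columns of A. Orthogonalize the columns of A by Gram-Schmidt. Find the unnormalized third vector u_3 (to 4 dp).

u_3 = (0.5294, -4.3235, -1.7941, -4.1176)

w_1 = (4, -1, -1, 2); ‖w_1‖ = 4.6904, so e_1 = (0.8528, -0.2132, -0.2132, 0.4264).
e_1·w_2 = 0.8528·(-1) + (-0.2132)·0 + (-0.2132)·2 + 0.4264·(-1) = -1.7056.
u_2 = w_2 + 1.7056·e_1 = (0.4545, -0.3636, 1.6364, -0.2727).
‖u_2‖ = 1.7581, so e_2 = (0.2585, -0.2068, 0.9308, -0.1551).
e_1·w_3 = 0.8528·0 + (-0.2132)·(-4) + (-0.2132)·(-3) + 0.4264·(-4) = -0.2132; e_2·w_3 = 0.2585·0 + (-0.2068)·(-4) + 0.9308·(-3) + (-0.1551)·(-4) = -1.3444.
u_3 = w_3 + 0.2132·e_1 + 1.3444·e_2 = (0.5294, -4.3235, -1.7941, -4.1176).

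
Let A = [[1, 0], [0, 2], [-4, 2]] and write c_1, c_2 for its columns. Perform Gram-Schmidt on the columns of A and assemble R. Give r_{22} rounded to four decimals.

r_{22} = 2.0580

q_1 = c_1/‖c_1‖ = (1, 0, -4)/4.1231 = (0.2425, 0.0000, -0.9701).
r_{12} = q_1·c_2 = -1.9403.
u_2 = c_2 + 1.9403·q_1 = (0.4706, 2.0000, 0.1176).
r_{22} = ‖u_2‖ = 2.0580.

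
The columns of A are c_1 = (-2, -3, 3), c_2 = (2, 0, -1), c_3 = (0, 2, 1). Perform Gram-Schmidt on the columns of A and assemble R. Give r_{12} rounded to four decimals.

r_{12} = -1.4924

c_1 = (-2, -3, 3); ‖c_1‖ = 4.6904, so q_1 = (-0.4264, -0.6396, 0.6396).
r_{12} = q_1·c_2 = -1.4924.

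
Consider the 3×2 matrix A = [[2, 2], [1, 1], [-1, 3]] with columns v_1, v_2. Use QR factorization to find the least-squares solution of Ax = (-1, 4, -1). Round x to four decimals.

q_1 = v_1/‖v_1‖ = (2, 1, -1)/2.4495 = (0.8165, 0.4082, -0.4082).
r_{12} = q_1·v_2 = 0.8165.
u_2 = v_2 − 0.8165·q_1 = (1.3333, 0.6667, 3.3333).
‖u_2‖ = 3.6515, so q_2 = (0.3651, 0.1826, 0.9129).
Qᵀb = (1.2247, -0.5477).
Back-substitute: x_2 = -0.5477/3.6515 = -0.1500.
x_1 = (1.2247 − 0.8165·(-0.1500))/2.4495 = 0.5500.

x = (0.5500, -0.1500)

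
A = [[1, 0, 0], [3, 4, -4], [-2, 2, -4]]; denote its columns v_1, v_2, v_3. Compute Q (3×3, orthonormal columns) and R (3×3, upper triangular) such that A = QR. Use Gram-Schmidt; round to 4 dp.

Q = [[0.2673, -0.1455, -0.9526], [0.8018, 0.5819, 0.1361], [-0.5345, 0.8001, -0.2722]], R = [[3.7417, 2.1381, -1.0690], [0.0000, 3.9279, -5.5282], [0.0000, 0.0000, 0.5443]]

v_1 = (1, 3, -2); ‖v_1‖ = 3.7417, so q_1 = (0.2673, 0.8018, -0.5345).
q_1·v_2 = 0.2673·0 + 0.8018·4 + (-0.5345)·2 = 2.1381.
u_2 = v_2 − 2.1381·q_1 = (-0.5714, 2.2857, 3.1429).
‖u_2‖ = 3.9279, so q_2 = (-0.1455, 0.5819, 0.8001).
q_1·v_3 = 0.2673·0 + 0.8018·(-4) + (-0.5345)·(-4) = -1.0690; q_2·v_3 = (-0.1455)·0 + 0.5819·(-4) + 0.8001·(-4) = -5.5282.
u_3 = v_3 + 1.0690·q_1 + 5.5282·q_2 = (-0.5185, 0.0741, -0.1481).
‖u_3‖ = 0.5443, so q_3 = (-0.9526, 0.1361, -0.2722).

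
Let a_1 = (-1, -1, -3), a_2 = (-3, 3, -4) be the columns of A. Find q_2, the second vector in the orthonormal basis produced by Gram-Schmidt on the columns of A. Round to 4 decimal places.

q_2 = (-0.4175, 0.8946, -0.1590)

a_1 = (-1, -1, -3); ‖a_1‖ = 3.3166, so q_1 = (-0.3015, -0.3015, -0.9045).
q_1·a_2 = (-0.3015)·(-3) + (-0.3015)·3 + (-0.9045)·(-4) = 3.6181.
u_2 = a_2 − 3.6181·q_1 = (-1.9091, 4.0909, -0.7273).
‖u_2‖ = 4.5726, so q_2 = (-0.4175, 0.8946, -0.1590).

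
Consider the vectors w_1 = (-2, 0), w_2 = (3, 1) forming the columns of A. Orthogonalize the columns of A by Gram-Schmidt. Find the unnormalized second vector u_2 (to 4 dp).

u_2 = (0.0000, 1.0000)

w_1 = (-2, 0); ‖w_1‖ = 2.0000, so q_1 = (-1.0000, 0.0000).
q_1·w_2 = (-1.0000)·3 + 0.0000·1 = -3.0000.
u_2 = w_2 + 3.0000·q_1 = (0.0000, 1.0000).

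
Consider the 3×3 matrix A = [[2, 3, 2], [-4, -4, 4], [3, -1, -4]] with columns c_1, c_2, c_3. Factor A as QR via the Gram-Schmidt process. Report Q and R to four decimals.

e_1 = c_1/‖c_1‖ = (2, -4, 3)/5.3852 = (0.3714, -0.7428, 0.5571).
r_{12} = e_1·c_2 = 3.5282.
u_2 = c_2 − 3.5282·e_1 = (1.6897, -1.3793, -2.9655).
‖u_2‖ = 3.6813, so e_2 = (0.4590, -0.3747, -0.8056).
r_{13} = e_1·c_3 = -4.4567; r_{23} = e_2·c_3 = 2.6415.
u_3 = c_3 + 4.4567·e_1 − 2.6415·e_2 = (2.4427, 1.6794, 0.6107).
‖u_3‖ = 3.0266, so e_3 = (0.8071, 0.5549, 0.2018).

Q = [[0.3714, 0.4590, 0.8071], [-0.7428, -0.3747, 0.5549], [0.5571, -0.8056, 0.2018]], R = [[5.3852, 3.5282, -4.4567], [0.0000, 3.6813, 2.6415], [0.0000, 0.0000, 3.0266]]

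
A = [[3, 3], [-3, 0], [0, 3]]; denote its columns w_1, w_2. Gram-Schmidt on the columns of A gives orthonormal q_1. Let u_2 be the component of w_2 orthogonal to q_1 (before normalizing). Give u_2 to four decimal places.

w_1 = (3, -3, 0); ‖w_1‖ = 4.2426, so q_1 = (0.7071, -0.7071, 0.0000).
q_1·w_2 = 0.7071·3 + (-0.7071)·0 + 0.0000·3 = 2.1213.
u_2 = w_2 − 2.1213·q_1 = (1.5000, 1.5000, 3.0000).

u_2 = (1.5000, 1.5000, 3.0000)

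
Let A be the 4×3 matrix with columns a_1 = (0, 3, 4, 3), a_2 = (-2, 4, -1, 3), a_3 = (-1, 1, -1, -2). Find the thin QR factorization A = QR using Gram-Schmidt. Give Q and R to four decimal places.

Q = [[0.0000, -0.4313, -0.2706], [0.5145, 0.5392, 0.5093], [0.6860, -0.6470, 0.2101], [0.5145, 0.3235, -0.7895]], R = [[5.8310, 2.9155, -1.2005], [0.0000, 4.6368, 0.9705], [0.0000, 0.0000, 2.1487]]

e_1 = a_1/‖a_1‖ = (0, 3, 4, 3)/5.8310 = (0.0000, 0.5145, 0.6860, 0.5145).
r_{12} = e_1·a_2 = 2.9155.
u_2 = a_2 − 2.9155·e_1 = (-2.0000, 2.5000, -3.0000, 1.5000).
‖u_2‖ = 4.6368, so e_2 = (-0.4313, 0.5392, -0.6470, 0.3235).
r_{13} = e_1·a_3 = -1.2005; r_{23} = e_2·a_3 = 0.9705.
u_3 = a_3 + 1.2005·e_1 − 0.9705·e_2 = (-0.5814, 1.0944, 0.4514, -1.6963).
‖u_3‖ = 2.1487, so e_3 = (-0.2706, 0.5093, 0.2101, -0.7895).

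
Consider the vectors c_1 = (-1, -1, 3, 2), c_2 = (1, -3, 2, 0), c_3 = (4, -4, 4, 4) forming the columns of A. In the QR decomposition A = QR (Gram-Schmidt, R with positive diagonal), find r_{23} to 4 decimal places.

e_1 = c_1/‖c_1‖ = (-1, -1, 3, 2)/3.8730 = (-0.2582, -0.2582, 0.7746, 0.5164).
r_{12} = e_1·c_2 = 2.0656.
u_2 = c_2 − 2.0656·e_1 = (1.5333, -2.4667, 0.4000, -1.0667).
‖u_2‖ = 3.1198, so e_2 = (0.4915, -0.7906, 0.1282, -0.3419).
r_{23} = e_2·c_3 = 4.2737.

r_{23} = 4.2737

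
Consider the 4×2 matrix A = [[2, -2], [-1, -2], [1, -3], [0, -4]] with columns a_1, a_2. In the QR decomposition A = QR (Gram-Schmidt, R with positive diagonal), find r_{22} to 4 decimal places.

a_1 = (2, -1, 1, 0); ‖a_1‖ = 2.4495, so q_1 = (0.8165, -0.4082, 0.4082, 0.0000).
q_1·a_2 = 0.8165·(-2) + (-0.4082)·(-2) + 0.4082·(-3) + 0.0000·(-4) = -2.0412.
u_2 = a_2 + 2.0412·q_1 = (-0.3333, -2.8333, -2.1667, -4.0000).
r_{22} = ‖u_2‖ = 5.3697.

r_{22} = 5.3697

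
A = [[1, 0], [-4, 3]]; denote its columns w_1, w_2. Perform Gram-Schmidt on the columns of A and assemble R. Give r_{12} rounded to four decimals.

w_1 = (1, -4); ‖w_1‖ = 4.1231, so q_1 = (0.2425, -0.9701).
r_{12} = q_1·w_2 = -2.9104.

r_{12} = -2.9104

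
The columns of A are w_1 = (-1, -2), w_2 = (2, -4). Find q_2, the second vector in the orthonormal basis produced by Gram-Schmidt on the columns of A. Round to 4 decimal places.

q_2 = (0.8944, -0.4472)

q_1 = w_1/‖w_1‖ = (-1, -2)/2.2361 = (-0.4472, -0.8944).
r_{12} = q_1·w_2 = 2.6833.
u_2 = w_2 − 2.6833·q_1 = (3.2000, -1.6000).
‖u_2‖ = 3.5777, so q_2 = (0.8944, -0.4472).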